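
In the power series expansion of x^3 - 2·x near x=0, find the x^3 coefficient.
Expand to order 3: x^3 - 2·x = x^3 - 2·x + O(x^4).
The coefficient of x^3 is 1.

Final answer: 1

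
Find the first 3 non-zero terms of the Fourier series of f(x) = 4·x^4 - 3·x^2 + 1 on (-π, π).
(204 - 32·π^2)·cos(x) + (-15 + 8·π^2)·cos(2·x) - π^2 + 1 + 4·π^4/5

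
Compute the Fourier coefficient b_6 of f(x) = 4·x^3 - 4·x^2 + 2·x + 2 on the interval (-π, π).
b_6 = (1/π) ∫_{-π}^{π} f(x)·sin(6x) dx.
Evaluate the integral (use parity and integration by parts as needed): b_6 = -4·π^2/3 - 4/9.

Final answer: -4·π^2/3 - 4/9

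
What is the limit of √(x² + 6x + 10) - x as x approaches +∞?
As x → +∞: multiply by the conjugate to get (6x+10)/(√(x²+6x+10)+x); the denominator ~ 2x, so the limit is 6/2 = 3.
Limit = 3.

Final answer: 3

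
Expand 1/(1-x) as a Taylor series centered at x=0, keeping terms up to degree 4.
x^4 + x^3 + x^2 + x + 1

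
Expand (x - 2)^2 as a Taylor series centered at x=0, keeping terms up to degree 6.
x^2 - 4·x + 4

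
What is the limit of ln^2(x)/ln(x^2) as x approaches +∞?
This is an ∞/∞ indeterminate form as x → +∞.
Write ln(x^2) = 2·ln(x), reducing the quotient to ln(x)/2 → ∞.
Limit = ∞.

Final answer: ∞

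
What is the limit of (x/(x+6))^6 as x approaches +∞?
As x → +∞: x/(x+6) = 1/(1 + 6/x) → 1, and the 6th power of a limit-1 base also → 1.
Limit = 1.

Final answer: 1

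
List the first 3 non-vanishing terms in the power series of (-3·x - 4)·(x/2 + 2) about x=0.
-3·x^2/2 - 8·x - 8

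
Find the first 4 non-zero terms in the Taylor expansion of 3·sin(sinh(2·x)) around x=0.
256·x^9/945 - 64·x^7/15 - 32·x^5/5 + 6·x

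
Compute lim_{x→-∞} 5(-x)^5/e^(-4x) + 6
The quotient is an ∞/∞ indeterminate form as x → -∞.
Compare growth rates of the dominant terms (exponentials ≫ polynomials ≫ logarithms), or apply L'Hôpital's rule; the quotient → 0.
Adding the constant: 0 + 6 = 6. Limit = 6.

Final answer: 6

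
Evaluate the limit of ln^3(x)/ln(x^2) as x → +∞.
This is an ∞/∞ indeterminate form as x → +∞.
Write ln(x^2) = 2·ln(x), reducing the quotient to ln^2(x)/2 → ∞.
Limit = ∞.

Final answer: ∞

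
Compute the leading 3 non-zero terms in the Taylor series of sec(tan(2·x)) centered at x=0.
26·x^4/3 + 2·x^2 + 1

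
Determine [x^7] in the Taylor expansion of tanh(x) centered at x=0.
Expand to order 7: tanh(x) = -17·x^7/315 + 2·x^5/15 - x^3/3 + x + O(x^8).
The coefficient of x^7 is -17/315.

Final answer: -17/315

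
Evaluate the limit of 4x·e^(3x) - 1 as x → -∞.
The product is a 0·∞ indeterminate form at x → -∞.
Rewrite the product as 4x / e^(-3x) (an ∞/∞ form) and apply L'Hôpital, or use the standard hierarchy e^(3|x|) ≫ |x| as x → -∞.
The indeterminate product → 0, so the limit = -1.

Final answer: -1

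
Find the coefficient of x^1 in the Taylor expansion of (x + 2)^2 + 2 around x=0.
Expand to order 1: (x + 2)^2 + 2 = 4·x + 6 + O(x^2).
The coefficient of x^1 is 4.

Final answer: 4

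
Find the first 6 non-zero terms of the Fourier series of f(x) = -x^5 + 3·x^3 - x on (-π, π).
(-278 - 2·π^4 + 46·π^2)·sin(x) + (-8·π^2 + 13 + π^4)·sin(2·x) + (-2·π^4/3 - 242/81 + 94·π^2/27)·sin(3·x) + (-17·π^2/8 + 83/64 + π^4/2)·sin(4·x) + (-2·π^4/5 - 478/625 + 38·π^2/25)·sin(5·x) + (-32·π^2/27 + 43/81 + π^4/3)·sin(6·x)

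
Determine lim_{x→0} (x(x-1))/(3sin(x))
Both numerator and denominator → 0 as x → 0; this is a 0/0 indeterminate form.
Expand each to leading order near x = 0: numerator ~ -x, denominator ~ 3·x.
The limit of the ratio is -1/3.

Final answer: -1/3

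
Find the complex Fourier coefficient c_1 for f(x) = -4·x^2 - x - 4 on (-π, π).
Compute the real Fourier coefficients first: a_1 = 16, b_1 = -2.
Then c_1 = (a_1 − i·b_1)/2 = 8 + i.

Final answer: 8 + i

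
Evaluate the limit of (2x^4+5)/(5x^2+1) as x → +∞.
This is an ∞/∞ indeterminate form as x → +∞.
Divide numerator and denominator by x^4 and let the lower-order terms vanish; the numerator's degree 4 exceeds the denominator's degree 2, so the quotient diverges.
Limit = ∞.

Final answer: ∞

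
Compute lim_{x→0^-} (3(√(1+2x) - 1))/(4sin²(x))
Both numerator and denominator → 0 as x → 0^-; this is a 0/0 indeterminate form.
Expand each to leading order near x = 0: numerator ~ 3·x, denominator ~ 4·x^2.
The limit of the ratio is -∞.

Final answer: -∞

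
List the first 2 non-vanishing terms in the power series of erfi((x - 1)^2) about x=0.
-4·e·x/√(π) + erfi(1)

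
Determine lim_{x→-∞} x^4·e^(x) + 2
The product is a 0·∞ indeterminate form at x → -∞.
Rewrite the product as x^4 / e^(-x) (an ∞/∞ form) and apply L'Hôpital, or use the standard hierarchy e^(|x|) ≫ |x^4| as x → -∞.
The indeterminate product → 0, so the limit = 2.

Final answer: 2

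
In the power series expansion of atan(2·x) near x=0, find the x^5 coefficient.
Expand to order 5: atan(2·x) = 32·x^5/5 - 8·x^3/3 + 2·x + O(x^6).
The coefficient of x^5 is 32/5.

Final answer: 32/5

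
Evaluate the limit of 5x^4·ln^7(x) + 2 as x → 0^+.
The product is a 0·∞ indeterminate form at x → 0⁺.
Rewrite the product as 5·ln^7(x) / x^(-4) and apply L'Hôpital, or use the standard hierarchy x^(-4) ≫ |ln x|^7 as x → 0⁺.
The indeterminate product → 0, so the limit = 2.

Final answer: 2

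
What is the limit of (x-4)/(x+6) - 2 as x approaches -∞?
Evaluate the dominant behaviour as x → -∞; each term tends to a finite value or vanishes.
Limit = -1.

Final answer: -1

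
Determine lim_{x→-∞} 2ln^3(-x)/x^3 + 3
The quotient is an ∞/∞ indeterminate form as x → -∞.
Compare growth rates of the dominant terms (exponentials ≫ polynomials ≫ logarithms), or apply L'Hôpital's rule; the quotient → 0.
Adding the constant: 0 + 3 = 3. Limit = 3.

Final answer: 3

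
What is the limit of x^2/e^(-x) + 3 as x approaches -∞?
The quotient is an ∞/∞ indeterminate form as x → -∞.
Compare growth rates of the dominant terms (exponentials ≫ polynomials ≫ logarithms), or apply L'Hôpital's rule; the quotient → 0.
Adding the constant: 0 + 3 = 3. Limit = 3.

Final answer: 3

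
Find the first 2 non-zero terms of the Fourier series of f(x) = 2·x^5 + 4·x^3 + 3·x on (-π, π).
(-72·π^2 + 4·π^4 + 438)·sin(x) + (-2·π^4 - 12 + 6·π^2)·sin(2·x)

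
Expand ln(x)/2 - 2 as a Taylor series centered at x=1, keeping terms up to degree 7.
-2 + (x - 1)/2 - (x - 1)^2/4 + (x - 1)^3/6 - (x - 1)^4/8 + (x - 1)^5/10 - (x - 1)^6/12 + (x - 1)^7/14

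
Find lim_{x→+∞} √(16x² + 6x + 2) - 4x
As x → +∞: multiply by the conjugate to get (6x+2)/(√(16x²+6x+2)+4x); the denominator ~ 8x, so the limit is 6/8 = 3/4.
Limit = 3/4.

Final answer: 3/4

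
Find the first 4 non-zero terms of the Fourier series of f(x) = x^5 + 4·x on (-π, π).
(-40·π^2 + 2·π^4 + 248)·sin(x) + (-π^4 - 23/2 + 5·π^2)·sin(2·x) + (-40·π^2/27 + 296/81 + 2·π^4/3)·sin(3·x) + (-π^4/2 - 143/64 + 5·π^2/8)·sin(4·x)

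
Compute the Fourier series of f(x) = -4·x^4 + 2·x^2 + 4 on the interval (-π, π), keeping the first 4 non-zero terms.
(-200 + 32·π^2)·cos(x) + (14 - 8·π^2)·cos(2·x) + (-88/27 + 32·π^2/9)·cos(3·x) - 4·π^4/5 + 4 + 2·π^2/3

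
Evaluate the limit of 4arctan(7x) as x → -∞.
Evaluate the dominant behaviour as x → -∞; each term tends to a finite value or vanishes.
Limit = -2·π.

Final answer: -2·π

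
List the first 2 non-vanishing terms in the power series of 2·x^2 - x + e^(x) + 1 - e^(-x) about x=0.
x + 1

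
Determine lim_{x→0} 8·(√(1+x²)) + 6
Direct substitution at x = 0 gives 14.

Final answer: 14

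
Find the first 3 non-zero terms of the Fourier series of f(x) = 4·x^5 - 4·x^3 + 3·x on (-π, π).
(-168·π^2 + 8·π^4 + 1014)·sin(x) + (-4·π^4 - 39 + 24·π^2)·sin(2·x) + (-232·π^2/27 + 626/81 + 8·π^4/3)·sin(3·x)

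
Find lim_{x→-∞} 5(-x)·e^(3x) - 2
The product is a 0·∞ indeterminate form at x → -∞.
Rewrite the product as 5(-x) / e^(-3x) (an ∞/∞ form) and apply L'Hôpital, or use the standard hierarchy e^(3|x|) ≫ |(-x)| as x → -∞.
The indeterminate product → 0, so the limit = -2.

Final answer: -2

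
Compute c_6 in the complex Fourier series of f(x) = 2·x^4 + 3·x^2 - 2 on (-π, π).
Compute the real Fourier coefficients first: a_6 = 7/27 + 4·π^2/9, b_6 = 0.
Then c_6 = (a_6 − i·b_6)/2 = 7/54 + 2·π^2/9.

Final answer: 7/54 + 2·π^2/9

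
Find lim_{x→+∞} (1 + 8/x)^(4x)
As x → +∞: write (1 + 8/x)^(4x) = ((1 + 8/x)^x)^4 → (e^8)^4 = e^32.
Limit = e^(32).

Final answer: e^(32)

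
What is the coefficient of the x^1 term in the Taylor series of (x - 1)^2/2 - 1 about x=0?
Expand to order 1: (x - 1)^2/2 - 1 = -x - 1/2 + O(x^2).
The coefficient of x^1 is -1.

Final answer: -1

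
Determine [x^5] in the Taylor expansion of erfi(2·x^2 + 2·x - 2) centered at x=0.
Expand to order 5: erfi(2·x^2 + 2·x - 2) = -80·x^5·e^(4)/√(π) + 32·x^4·e^(4)/(3·√(π)) + 16·x^3·e^(4)/√(π) - 12·x^2·e^(4)/√(π) + 4·x·e^(4)/√(π) - erfi(2) + O(x^6).
The coefficient of x^5 is -80·e^(4)/√(π).

Final answer: -80·e^(4)/√(π)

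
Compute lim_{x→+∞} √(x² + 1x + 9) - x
This is an ∞ − ∞ indeterminate form.
Multiply and divide by the conjugate √(x²+1x + 9) + x; the x² terms cancel, leaving (1x + 9)/(√(x²+1x + 9)+x) → 1/2.
Limit = 1/2.

Final answer: 1/2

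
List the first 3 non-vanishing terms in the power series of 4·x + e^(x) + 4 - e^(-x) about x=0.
x^3/3 + 6·x + 4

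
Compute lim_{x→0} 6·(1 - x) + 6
Direct substitution at x = 0 gives 12.

Final answer: 12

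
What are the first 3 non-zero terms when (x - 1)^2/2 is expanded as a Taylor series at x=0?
x^2/2 - x + 1/2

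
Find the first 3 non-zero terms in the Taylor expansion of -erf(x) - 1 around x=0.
2·x^3/(3·√(π)) - 2·x/√(π) - 1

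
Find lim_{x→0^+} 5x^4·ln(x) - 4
The product is a 0·∞ indeterminate form at x → 0⁺.
Rewrite the product as 5·ln(x) / x^(-4) and apply L'Hôpital, or use the standard hierarchy x^(-4) ≫ |ln x| as x → 0⁺.
The indeterminate product → 0, so the limit = -4.

Final answer: -4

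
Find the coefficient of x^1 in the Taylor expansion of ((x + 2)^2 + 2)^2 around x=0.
Expand to order 1: ((x + 2)^2 + 2)^2 = 48·x + 36 + O(x^2).
The coefficient of x^1 is 48.

Final answer: 48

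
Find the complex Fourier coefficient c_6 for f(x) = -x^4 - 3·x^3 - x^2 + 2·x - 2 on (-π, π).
Compute the real Fourier coefficients first: a_6 = -2·π^2/9 - 2/27, b_6 = -5/6 + π^2.
Then c_6 = (a_6 − i·b_6)/2 = -π^2/9 - 1/27 - i·π^2/2 + 5·i/12.

Final answer: -π^2/9 - 1/27 - i·π^2/2 + 5·i/12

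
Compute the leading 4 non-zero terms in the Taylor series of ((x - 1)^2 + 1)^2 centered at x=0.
-4·x^3 + 8·x^2 - 8·x + 4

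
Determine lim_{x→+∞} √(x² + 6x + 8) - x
This is an ∞ − ∞ indeterminate form.
Multiply and divide by the conjugate √(x²+6x + 8) + x; the x² terms cancel, leaving (6x + 8)/(√(x²+6x + 8)+x) → 6/2 = 3.
Limit = 3.

Final answer: 3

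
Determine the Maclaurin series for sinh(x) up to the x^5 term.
x^5/120 + x^3/6 + x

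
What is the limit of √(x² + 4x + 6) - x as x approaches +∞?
This is an ∞ − ∞ indeterminate form.
Multiply and divide by the conjugate √(x²+4x + 6) + x; the x² terms cancel, leaving (4x + 6)/(√(x²+4x + 6)+x) → 4/2 = 2.
Limit = 2.

Final answer: 2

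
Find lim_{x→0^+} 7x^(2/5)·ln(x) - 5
The product is a 0·∞ indeterminate form at x → 0⁺.
Rewrite the product as 7·ln(x) / x^(-2/5) and apply L'Hôpital, or use the standard hierarchy x^(-2/5) ≫ |ln x| as x → 0⁺.
The indeterminate product → 0, so the limit = -5.

Final answer: -5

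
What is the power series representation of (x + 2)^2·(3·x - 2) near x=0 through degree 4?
3·x^3 + 10·x^2 + 4·x - 8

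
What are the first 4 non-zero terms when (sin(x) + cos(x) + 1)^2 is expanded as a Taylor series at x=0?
-5·x^3/3 - x^2 + 4·x + 4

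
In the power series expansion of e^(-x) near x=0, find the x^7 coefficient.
Expand to order 7: e^(-x) = -x^7/5040 + x^6/720 - x^5/120 + x^4/24 - x^3/6 + x^2/2 - x + 1 + O(x^8).
The coefficient of x^7 is -1/5040.

Final answer: -1/5040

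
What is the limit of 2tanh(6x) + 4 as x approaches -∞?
Evaluate the dominant behaviour as x → -∞; each term tends to a finite value or vanishes.
Limit = 2.

Final answer: 2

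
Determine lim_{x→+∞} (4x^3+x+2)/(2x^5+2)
This is an ∞/∞ indeterminate form as x → +∞.
Divide numerator and denominator by x^5 and let the lower-order terms vanish; the numerator's degree 3 is below the denominator's degree 5, so the quotient → 0.
Limit = 0.

Final answer: 0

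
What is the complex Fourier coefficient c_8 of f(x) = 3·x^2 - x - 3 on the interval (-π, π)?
Compute the real Fourier coefficients first: a_8 = 3/16, b_8 = 1/4.
Then c_8 = (a_8 − i·b_8)/2 = 3/32 - i/8.

Final answer: 3/32 - i/8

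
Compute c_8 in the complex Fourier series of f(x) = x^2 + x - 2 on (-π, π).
Compute the real Fourier coefficients first: a_8 = 1/16, b_8 = -1/4.
Then c_8 = (a_8 − i·b_8)/2 = 1/32 + i/8.

Final answer: 1/32 + i/8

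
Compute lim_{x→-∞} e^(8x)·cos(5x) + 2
Evaluate the dominant behaviour as x → -∞; each term tends to a finite value or vanishes.
Limit = 2.

Final answer: 2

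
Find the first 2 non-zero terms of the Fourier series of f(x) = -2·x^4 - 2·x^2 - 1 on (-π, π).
(-88 + 16·π^2)·cos(x) - 2·π^4/5 - 2·π^2/3 - 1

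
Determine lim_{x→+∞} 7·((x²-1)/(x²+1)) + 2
Evaluate the dominant behaviour as x → +∞; each term tends to a finite value or vanishes.
Limit = 9.

Final answer: 9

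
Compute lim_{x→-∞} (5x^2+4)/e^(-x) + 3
The quotient is an ∞/∞ indeterminate form as x → -∞.
Compare growth rates of the dominant terms (exponentials ≫ polynomials ≫ logarithms), or apply L'Hôpital's rule; the quotient → 0.
Adding the constant: 0 + 3 = 3. Limit = 3.

Final answer: 3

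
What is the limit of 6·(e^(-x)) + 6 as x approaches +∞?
Evaluate the dominant behaviour as x → +∞; each term tends to a finite value or vanishes.
Limit = 6.

Final answer: 6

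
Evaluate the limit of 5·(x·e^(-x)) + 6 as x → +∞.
Evaluate the dominant behaviour as x → +∞; each term tends to a finite value or vanishes.
Limit = 6.

Final answer: 6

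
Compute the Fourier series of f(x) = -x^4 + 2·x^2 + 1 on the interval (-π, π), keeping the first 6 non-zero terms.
(-56 + 8·π^2)·cos(x) + (5 - 2·π^2)·cos(2·x) + (-40/27 + 8·π^2/9)·cos(3·x) + (11/16 - π^2/2)·cos(4·x) + (-248/625 + 8·π^2/25)·cos(5·x) - π^4/5 + 1 + 2·π^2/3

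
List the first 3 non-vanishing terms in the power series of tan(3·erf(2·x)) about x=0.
x^5·(-2304/π^(3/2) + 96/(5·√(π)) + 165888/(5·π^(5/2))) + x^3·(-16/√(π) + 576/π^(3/2)) + 12·x/√(π)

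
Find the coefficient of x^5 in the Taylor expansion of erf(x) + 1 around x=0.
Expand to order 5: erf(x) + 1 = x^5/(5·√(π)) - 2·x^3/(3·√(π)) + 2·x/√(π) + 1 + O(x^6).
The coefficient of x^5 is 1/(5·√(π)).

Final answer: 1/(5·√(π))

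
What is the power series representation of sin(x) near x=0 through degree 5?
x^5/120 - x^3/6 + x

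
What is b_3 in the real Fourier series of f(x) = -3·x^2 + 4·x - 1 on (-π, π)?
b_3 = (1/π) ∫_{-π}^{π} f(x)·sin(3x) dx.
Evaluate the integral (use parity and integration by parts as needed): b_3 = 8/3.

Final answer: 8/3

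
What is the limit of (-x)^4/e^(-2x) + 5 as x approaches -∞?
The quotient is an ∞/∞ indeterminate form as x → -∞.
Compare growth rates of the dominant terms (exponentials ≫ polynomials ≫ logarithms), or apply L'Hôpital's rule; the quotient → 0.
Adding the constant: 0 + 5 = 5. Limit = 5.

Final answer: 5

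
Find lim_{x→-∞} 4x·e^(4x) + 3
The product is a 0·∞ indeterminate form at x → -∞.
Rewrite the product as 4x / e^(-4x) (an ∞/∞ form) and apply L'Hôpital, or use the standard hierarchy e^(4|x|) ≫ |x| as x → -∞.
The indeterminate product → 0, so the limit = 3.

Final answer: 3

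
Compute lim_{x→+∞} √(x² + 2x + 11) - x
This is an ∞ − ∞ indeterminate form.
Multiply and divide by the conjugate √(x²+2x + 11) + x; the x² terms cancel, leaving (2x + 11)/(√(x²+2x + 11)+x) → 2/2 = 1.
Limit = 1.

Final answer: 1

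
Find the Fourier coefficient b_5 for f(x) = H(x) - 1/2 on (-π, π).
b_5 = (1/π) ∫_{-π}^{π} f(x)·sin(5x) dx.
Evaluate the integral (use parity and integration by parts as needed): b_5 = 2/(5·π).

Final answer: 2/(5·π)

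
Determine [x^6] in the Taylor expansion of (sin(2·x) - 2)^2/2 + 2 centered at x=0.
Expand to order 6: (sin(2·x) - 2)^2/2 + 2 = 64·x^6/45 - 8·x^5/15 - 8·x^4/3 + 8·x^3/3 + 2·x^2 - 4·x + 4 + O(x^7).
The coefficient of x^6 is 64/45.

Final answer: 64/45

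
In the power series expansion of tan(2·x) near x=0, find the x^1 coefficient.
Expand to order 1: tan(2·x) = 2·x + O(x^2).
The coefficient of x^1 is 2.

Final answer: 2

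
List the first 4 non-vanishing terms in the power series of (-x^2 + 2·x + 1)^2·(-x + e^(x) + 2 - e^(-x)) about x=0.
-17·x^3/3 + 8·x^2 + 9·x + 2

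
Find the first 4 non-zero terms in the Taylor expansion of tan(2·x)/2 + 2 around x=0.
32·x^5/15 + 4·x^3/3 + x + 2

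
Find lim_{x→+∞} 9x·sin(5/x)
As x → +∞: let u = 5/x → 0⁺; then 9·x·sin(5/x) = 9·5·sin(u)/u → 9·5·1 = 45.
Limit = 45.

Final answer: 45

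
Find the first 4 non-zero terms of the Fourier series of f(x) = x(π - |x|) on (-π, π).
8·sin(x)/π + 8·sin(3·x)/(27·π) + 8·sin(5·x)/(125·π) + 8·sin(7·x)/(343·π)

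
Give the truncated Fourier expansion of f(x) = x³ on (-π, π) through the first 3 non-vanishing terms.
(-12 + 2·π^2)·sin(x) + (3/2 - π^2)·sin(2·x) + (-4/9 + 2·π^2/3)·sin(3·x)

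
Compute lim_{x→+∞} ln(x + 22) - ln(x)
This is an ∞ − ∞ indeterminate form.
Combine the logarithms: ln(x+22) − ln(x) = ln((x+22)/(x)) = ln(1 + 22/(x)) → ln(1) = 0.
Limit = 0.

Final answer: 0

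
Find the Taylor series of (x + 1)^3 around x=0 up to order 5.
x^3 + 3·x^2 + 3·x + 1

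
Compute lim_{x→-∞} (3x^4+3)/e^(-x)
This is an ∞/∞ indeterminate form as x → -∞.
Compare growth rates of the dominant terms (exponentials ≫ polynomials ≫ logarithms), or apply L'Hôpital's rule; the quotient → 0.
Limit = 0.

Final answer: 0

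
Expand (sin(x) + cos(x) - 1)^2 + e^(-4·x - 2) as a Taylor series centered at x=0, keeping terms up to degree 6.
x^6·(1/360 + 256·e^(-2)/45) + x^5·(1/4 - 128·e^(-2)/15) + x^4·(-1/12 + 32·e^(-2)/3) + x^3·(-32·e^(-2)/3 - 1) + x^2·(1 + 8·e^(-2)) - 4·x·e^(-2) + e^(-2)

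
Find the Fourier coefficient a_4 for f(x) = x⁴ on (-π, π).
a_4 = (1/π) ∫_{-π}^{π} f(x)·cos(4x) dx.
Evaluate the integral (use parity and integration by parts as needed): a_4 = -3/16 + π^2/2.

Final answer: -3/16 + π^2/2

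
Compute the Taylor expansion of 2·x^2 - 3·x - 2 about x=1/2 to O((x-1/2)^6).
-3 - (x - 1/2) + 2·(x - 1/2)^2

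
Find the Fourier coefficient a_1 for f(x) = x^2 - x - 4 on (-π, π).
a_1 = (1/π) ∫_{-π}^{π} f(x)·cos(1x) dx.
Evaluate the integral (use parity and integration by parts as needed): a_1 = -4.

Final answer: -4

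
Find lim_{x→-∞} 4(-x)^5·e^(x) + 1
The product is a 0·∞ indeterminate form at x → -∞.
Rewrite the product as 4(-x)^5 / e^(-x) (an ∞/∞ form) and apply L'Hôpital, or use the standard hierarchy e^(|x|) ≫ |(-x)^5| as x → -∞.
The indeterminate product → 0, so the limit = 1.

Final answer: 1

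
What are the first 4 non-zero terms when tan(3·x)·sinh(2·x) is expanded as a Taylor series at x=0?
4226·x^8/15 + 388·x^6/5 + 22·x^4 + 6·x^2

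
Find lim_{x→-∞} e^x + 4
Evaluate the dominant behaviour as x → -∞; each term tends to a finite value or vanishes.
Limit = 4.

Final answer: 4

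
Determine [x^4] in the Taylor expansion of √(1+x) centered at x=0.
Expand to order 4: √(1+x) = -5·x^4/128 + x^3/16 - x^2/8 + x/2 + 1 + O(x^5).
The coefficient of x^4 is -5/128.

Final answer: -5/128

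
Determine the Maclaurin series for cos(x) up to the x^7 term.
-x^6/720 + x^4/24 - x^2/2 + 1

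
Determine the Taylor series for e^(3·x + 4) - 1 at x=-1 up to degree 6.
-1 + e + 3·e·(x + 1) + 9·e·(x + 1)^2/2 + 9·e·(x + 1)^3/2 + 27·e·(x + 1)^4/8 + 81·e·(x + 1)^5/40 + 81·e·(x + 1)^6/80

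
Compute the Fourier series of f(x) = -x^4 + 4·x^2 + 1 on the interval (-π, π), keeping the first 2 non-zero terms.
(-64 + 8·π^2)·cos(x) - π^4/5 + 1 + 4·π^2/3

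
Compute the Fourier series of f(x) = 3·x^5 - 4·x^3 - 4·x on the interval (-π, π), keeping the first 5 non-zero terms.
(-128·π^2 + 6·π^4 + 760)·sin(x) + (-3·π^4 - 49/2 + 19·π^2)·sin(2·x) + (-64·π^2/9 + 56/27 + 2·π^4)·sin(3·x) + (-3·π^4/2 + 35/64 + 31·π^2/8)·sin(4·x) + (-64·π^2/25 - 616/625 + 6·π^4/5)·sin(5·x)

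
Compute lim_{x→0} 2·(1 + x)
Direct substitution at x = 0 gives 2.

Final answer: 2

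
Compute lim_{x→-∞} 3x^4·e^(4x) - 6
The product is a 0·∞ indeterminate form at x → -∞.
Rewrite the product as 3x^4 / e^(-4x) (an ∞/∞ form) and apply L'Hôpital, or use the standard hierarchy e^(4|x|) ≫ |x^4| as x → -∞.
The indeterminate product → 0, so the limit = -6.

Final answer: -6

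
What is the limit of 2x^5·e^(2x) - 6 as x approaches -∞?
The product is a 0·∞ indeterminate form at x → -∞.
Rewrite the product as 2x^5 / e^(-2x) (an ∞/∞ form) and apply L'Hôpital, or use the standard hierarchy e^(2|x|) ≫ |x^5| as x → -∞.
The indeterminate product → 0, so the limit = -6.

Final answer: -6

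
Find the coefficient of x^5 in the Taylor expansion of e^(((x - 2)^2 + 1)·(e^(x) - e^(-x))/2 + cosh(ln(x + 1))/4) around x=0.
-645·e^(1/4)/128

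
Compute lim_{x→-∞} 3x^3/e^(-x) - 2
The quotient is an ∞/∞ indeterminate form as x → -∞.
Compare growth rates of the dominant terms (exponentials ≫ polynomials ≫ logarithms), or apply L'Hôpital's rule; the quotient → 0.
Adding the constant: 0 - 2 = -2. Limit = -2.

Final answer: -2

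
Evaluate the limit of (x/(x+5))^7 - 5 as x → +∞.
As x → +∞: x/(x+5) = 1/(1 + 5/x) → 1, and the 7th power of a limit-1 base also → 1; with the additive constant, 1 - 5 = -4.
Limit = -4.

Final answer: -4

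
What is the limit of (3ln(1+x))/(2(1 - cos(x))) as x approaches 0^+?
Both numerator and denominator → 0 as x → 0^+; this is a 0/0 indeterminate form.
Expand each to leading order near x = 0: numerator ~ 3·x, denominator ~ x^2.
The limit of the ratio is ∞.

Final answer: ∞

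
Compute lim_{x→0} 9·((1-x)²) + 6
Direct substitution at x = 0 gives 15.

Final answer: 15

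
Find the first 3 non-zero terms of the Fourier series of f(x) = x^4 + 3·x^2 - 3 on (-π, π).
(36 - 8·π^2)·cos(x) + 2·π^2·cos(2·x) - 3 + π^2 + π^4/5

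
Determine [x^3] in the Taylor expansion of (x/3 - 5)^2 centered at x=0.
Expand to order 3: (x/3 - 5)^2 = x^2/9 - 10·x/3 + 25 + O(x^4).
The coefficient of x^3 is 0.

Final answer: 0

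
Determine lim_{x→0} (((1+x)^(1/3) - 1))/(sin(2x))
Both numerator and denominator → 0 as x → 0; this is a 0/0 indeterminate form.
Expand each to leading order near x = 0: numerator ~ x/3, denominator ~ 2·x.
The limit of the ratio is 1/6.

Final answer: 1/6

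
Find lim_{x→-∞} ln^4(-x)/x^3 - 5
The quotient is an ∞/∞ indeterminate form as x → -∞.
Compare growth rates of the dominant terms (exponentials ≫ polynomials ≫ logarithms), or apply L'Hôpital's rule; the quotient → 0.
Adding the constant: 0 - 5 = -5. Limit = -5.

Final answer: -5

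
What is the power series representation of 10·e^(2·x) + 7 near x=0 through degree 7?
16·x^7/63 + 8·x^6/9 + 8·x^5/3 + 20·x^4/3 + 40·x^3/3 + 20·x^2 + 20·x + 17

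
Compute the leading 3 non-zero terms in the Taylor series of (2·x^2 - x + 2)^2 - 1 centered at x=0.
9·x^2 - 4·x + 3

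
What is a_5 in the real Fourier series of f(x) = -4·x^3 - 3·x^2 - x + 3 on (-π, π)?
a_5 = (1/π) ∫_{-π}^{π} f(x)·cos(5x) dx.
Evaluate the integral (use parity and integration by parts as needed): a_5 = 12/25.

Final answer: 12/25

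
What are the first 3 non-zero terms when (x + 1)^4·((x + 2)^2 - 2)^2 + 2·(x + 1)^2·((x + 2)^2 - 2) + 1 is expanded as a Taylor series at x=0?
130·x^2 + 48·x + 9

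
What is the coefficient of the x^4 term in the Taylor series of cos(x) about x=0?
Expand to order 4: cos(x) = x^4/24 - x^2/2 + 1 + O(x^5).
The coefficient of x^4 is 1/24.

Final answer: 1/24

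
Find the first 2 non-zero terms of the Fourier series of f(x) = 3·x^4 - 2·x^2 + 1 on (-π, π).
(152 - 24·π^2)·cos(x) - 2·π^2/3 + 1 + 3·π^4/5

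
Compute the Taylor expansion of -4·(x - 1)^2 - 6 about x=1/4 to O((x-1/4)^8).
-33/4 + 6·(x - 1/4) - 4·(x - 1/4)^2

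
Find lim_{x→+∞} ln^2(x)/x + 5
The quotient is an ∞/∞ indeterminate form as x → +∞.
The polynomial denominator x dominates the logarithmic numerator (any positive power of x ≫ ln^2(x) as x → ∞), so the quotient → 0.
Adding the constant: 0 + 5 = 5. Limit = 5.

Final answer: 5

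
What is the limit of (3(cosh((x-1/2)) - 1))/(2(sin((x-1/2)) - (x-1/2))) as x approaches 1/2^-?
Both numerator and denominator → 0 as x → 1/2^-; this is a 0/0 indeterminate form.
Expand each to leading order near x = 1/2: numerator ~ 3·(x - 1/2)^2/2, denominator ~ -(x - 1/2)^3/3.
The limit of the ratio is ∞.

Final answer: ∞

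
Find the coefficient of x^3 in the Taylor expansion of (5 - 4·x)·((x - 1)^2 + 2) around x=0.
Expand to order 3: (5 - 4·x)·((x - 1)^2 + 2) = -4·x^3 + 13·x^2 - 22·x + 15 + O(x^4).
The coefficient of x^3 is -4.

Final answer: -4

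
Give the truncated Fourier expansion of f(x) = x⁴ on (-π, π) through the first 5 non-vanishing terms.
(48 - 8·π^2)·cos(x) + (-3 + 2·π^2)·cos(2·x) + (16/27 - 8·π^2/9)·cos(3·x) + (-3/16 + π^2/2)·cos(4·x) + π^4/5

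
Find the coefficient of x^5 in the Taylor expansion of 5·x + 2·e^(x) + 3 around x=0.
Expand to order 5: 5·x + 2·e^(x) + 3 = x^5/60 + x^4/12 + x^3/3 + x^2 + 7·x + 5 + O(x^6).
The coefficient of x^5 is 1/60.

Final answer: 1/60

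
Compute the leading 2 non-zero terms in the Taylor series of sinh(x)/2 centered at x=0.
x^3/12 + x/2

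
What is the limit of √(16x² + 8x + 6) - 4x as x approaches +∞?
As x → +∞: multiply by the conjugate to get (8x+6)/(√(16x²+8x+6)+4x); the denominator ~ 8x, so the limit is 8/8 = 1.
Limit = 1.

Final answer: 1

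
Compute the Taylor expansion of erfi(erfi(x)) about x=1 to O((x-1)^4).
erfi(erfi(1)) + 4·e·e^(erfi(1)^2)·(x - 1)/π + (4·e·π^(3/2)·e^(erfi(1)^2) + 8·π·e^(2)·e^(erfi(1)^2)·erfi(1))·(x - 1)^2/π^(5/2) + (12·e·π^(7/2)·e^(erfi(1)^2) + 16·π^(5/2)·e^(3)·e^(erfi(1)^2) + 48·π^3·e^(2)·e^(erfi(1)^2)·erfi(1) + 32·π^(5/2)·e^(3)·e^(erfi(1)^2)·erfi(1)^2)·(x - 1)^3/(3·π^(9/2))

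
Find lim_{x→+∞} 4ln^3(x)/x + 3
The quotient is an ∞/∞ indeterminate form as x → +∞.
The polynomial denominator x dominates the logarithmic numerator (any positive power of x ≫ ln^3(x) as x → ∞), so the quotient → 0.
Adding the constant: 0 + 3 = 3. Limit = 3.

Final answer: 3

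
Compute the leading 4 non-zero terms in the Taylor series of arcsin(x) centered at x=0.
5·x^7/112 + 3·x^5/40 + x^3/6 + x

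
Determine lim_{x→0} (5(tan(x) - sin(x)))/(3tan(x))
Both numerator and denominator → 0 as x → 0; this is a 0/0 indeterminate form.
Expand each to leading order near x = 0: numerator ~ 5·x^3/2, denominator ~ 3·x.
The limit of the ratio is 0.

Final answer: 0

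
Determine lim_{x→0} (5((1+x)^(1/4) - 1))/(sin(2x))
Both numerator and denominator → 0 as x → 0; this is a 0/0 indeterminate form.
Expand each to leading order near x = 0: numerator ~ 5·x/4, denominator ~ 2·x.
The limit of the ratio is 5/8.

Final answer: 5/8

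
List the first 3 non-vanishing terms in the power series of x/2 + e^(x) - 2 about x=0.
x^2/2 + 3·x/2 - 1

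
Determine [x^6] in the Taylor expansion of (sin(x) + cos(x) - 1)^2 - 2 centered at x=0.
Expand to order 6: (sin(x) + cos(x) - 1)^2 - 2 = x^6/360 + x^5/4 - x^4/12 - x^3 + x^2 - 2 + O(x^7).
The coefficient of x^6 is 1/360.

Final answer: 1/360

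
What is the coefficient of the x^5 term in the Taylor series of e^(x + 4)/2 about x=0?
Expand to order 5: e^(x + 4)/2 = x^5·e^(4)/240 + x^4·e^(4)/48 + x^3·e^(4)/12 + x^2·e^(4)/4 + x·e^(4)/2 + e^(4)/2 + O(x^6).
The coefficient of x^5 is e^(4)/240.

Final answer: e^(4)/240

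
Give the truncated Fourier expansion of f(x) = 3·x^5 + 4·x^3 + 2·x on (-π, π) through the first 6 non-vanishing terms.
(-112·π^2 + 6·π^4 + 676)·sin(x) + (-3·π^4 - 37/2 + 11·π^2)·sin(2·x) + (-16·π^2/9 + 68/27 + 2·π^4)·sin(3·x) + (-3·π^4/2 - π^2/8 - 61/64)·sin(4·x) + (404/625 + 16·π^2/25 + 6·π^4/5)·sin(5·x) + (-π^4 - 7·π^2/9 - 29/54)·sin(6·x)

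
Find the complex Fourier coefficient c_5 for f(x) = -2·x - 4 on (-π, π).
Compute the real Fourier coefficients first: a_5 = 0, b_5 = -4/5.
Then c_5 = (a_5 − i·b_5)/2 = 2·i/5.

Final answer: 2·i/5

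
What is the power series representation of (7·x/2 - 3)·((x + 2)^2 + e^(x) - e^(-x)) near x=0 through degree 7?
-x^7/840 + 7·x^6/120 - x^5/20 + 7·x^4/6 + 5·x^3/2 + 18·x^2 - 4·x - 12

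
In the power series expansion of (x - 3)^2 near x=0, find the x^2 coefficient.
Expand to order 2: (x - 3)^2 = x^2 - 6·x + 9 + O(x^3).
The coefficient of x^2 is 1.

Final answer: 1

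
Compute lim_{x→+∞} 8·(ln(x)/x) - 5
Evaluate the dominant behaviour as x → +∞; each term tends to a finite value or vanishes.
Limit = -5.

Final answer: -5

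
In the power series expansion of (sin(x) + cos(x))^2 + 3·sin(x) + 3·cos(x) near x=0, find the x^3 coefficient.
Expand to order 3: (sin(x) + cos(x))^2 + 3·sin(x) + 3·cos(x) = -11·x^3/6 - 3·x^2/2 + 5·x + 4 + O(x^4).
The coefficient of x^3 is -11/6.

Final answer: -11/6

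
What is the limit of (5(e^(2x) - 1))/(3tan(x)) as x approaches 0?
Both numerator and denominator → 0 as x → 0; this is a 0/0 indeterminate form.
Expand each to leading order near x = 0: numerator ~ 10·x, denominator ~ 3·x.
The limit of the ratio is 10/3.

Final answer: 10/3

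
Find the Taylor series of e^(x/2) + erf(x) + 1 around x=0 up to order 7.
x^7·(1/645120 - 1/(21·√(π))) + x^6/46080 + x^5·(1/3840 + 1/(5·√(π))) + x^4/384 + x^3·(1/48 - 2/(3·√(π))) + x^2/8 + x·(1/2 + 2/√(π)) + 2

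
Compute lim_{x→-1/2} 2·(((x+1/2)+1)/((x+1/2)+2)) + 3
Direct substitution at x = -1/2 gives 4.

Final answer: 4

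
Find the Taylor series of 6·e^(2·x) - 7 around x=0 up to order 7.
16·x^7/105 + 8·x^6/15 + 8·x^5/5 + 4·x^4 + 8·x^3 + 12·x^2 + 12·x - 1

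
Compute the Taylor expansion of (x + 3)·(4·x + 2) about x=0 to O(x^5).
4·x^2 + 14·x + 6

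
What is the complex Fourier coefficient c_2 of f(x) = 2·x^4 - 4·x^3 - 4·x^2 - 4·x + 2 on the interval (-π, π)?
Compute the real Fourier coefficients first: a_2 = -10 + 4·π^2, b_2 = -2 + 4·π^2.
Then c_2 = (a_2 − i·b_2)/2 = -5 + 2·π^2 - 2·i·π^2 + i.

Final answer: -5 + 2·π^2 - 2·i·π^2 + i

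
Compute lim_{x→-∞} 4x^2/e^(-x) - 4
The quotient is an ∞/∞ indeterminate form as x → -∞.
Compare growth rates of the dominant terms (exponentials ≫ polynomials ≫ logarithms), or apply L'Hôpital's rule; the quotient → 0.
Adding the constant: 0 - 4 = -4. Limit = -4.

Final answer: -4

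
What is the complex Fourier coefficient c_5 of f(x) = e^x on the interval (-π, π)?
Compute the real Fourier coefficients first: a_5 = (1 - e^(2·π))·e^(-π)/(26·π), b_5 = (-5 + 5·e^(2·π))·e^(-π)/(26·π).
Then c_5 = (a_5 − i·b_5)/2 = -e^(π)/(52·π) + e^(-π)/(52·π) - 5·i·e^(π)/(52·π) + 5·i·e^(-π)/(52·π).

Final answer: -e^(π)/(52·π) + e^(-π)/(52·π) - 5·i·e^(π)/(52·π) + 5·i·e^(-π)/(52·π)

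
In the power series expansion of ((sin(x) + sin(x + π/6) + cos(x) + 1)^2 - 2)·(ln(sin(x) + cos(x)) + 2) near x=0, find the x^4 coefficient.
Expand to order 4: ((sin(x) + sin(x + π/6) + cos(x) + 1)^2 - 2)·(ln(sin(x) + cos(x)) + 2) = x^4·(-25·(√(3)/5 + 2/5)^2/4 + 25·(-1/15 - √(3)/30)·(√(3)/5 + 2/5) + √(3)/2 + 11/3) + x^3·(-127/12 - 29·√(3)/6 + 25·(√(3)/5 + 2/5)^2/4) + x^2·(-27/4 + 5·√(3)/2 + 25·(√(3)/5 + 2/5)^2/2) + x·(5·√(3) + 57/4) + 17/2 + O(x^5).
The coefficient of x^4 is -25·(√(3)/5 + 2/5)^2/4 + 25·(-1/15 - √(3)/30)·(√(3)/5 + 2/5) + √(3)/2 + 11/3.

Final answer: -25·(√(3)/5 + 2/5)^2/4 + 25·(-1/15 - √(3)/30)·(√(3)/5 + 2/5) + √(3)/2 + 11/3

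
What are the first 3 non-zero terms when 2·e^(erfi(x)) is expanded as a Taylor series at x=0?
4·x^2/π + 4·x/√(π) + 2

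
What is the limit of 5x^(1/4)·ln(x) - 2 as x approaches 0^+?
The product is a 0·∞ indeterminate form at x → 0⁺.
Rewrite the product as 5·ln(x) / x^(-1/4) and apply L'Hôpital, or use the standard hierarchy x^(-1/4) ≫ |ln x| as x → 0⁺.
The indeterminate product → 0, so the limit = -2.

Final answer: -2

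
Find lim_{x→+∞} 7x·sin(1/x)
As x → +∞: let u = 1/x → 0⁺; then 7·x·sin(1/x) = 7·1·sin(u)/u → 7·1·1 = 7.
Limit = 7.

Final answer: 7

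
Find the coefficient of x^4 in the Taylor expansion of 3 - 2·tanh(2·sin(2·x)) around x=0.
Expand to order 4: 3 - 2·tanh(2·sin(2·x)) = 48·x^3 - 8·x + 3 + O(x^5).
The coefficient of x^4 is 0.

Final answer: 0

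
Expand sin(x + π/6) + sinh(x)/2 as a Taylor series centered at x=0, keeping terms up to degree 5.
x^5·(1/240 + √(3)/240) + x^4/48 + x^3·(1/12 - √(3)/12) - x^2/4 + x·(1/2 + √(3)/2) + 1/2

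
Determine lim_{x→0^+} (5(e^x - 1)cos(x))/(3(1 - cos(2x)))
Both numerator and denominator → 0 as x → 0^+; this is a 0/0 indeterminate form.
Expand each to leading order near x = 0: numerator ~ 5·x, denominator ~ 6·x^2.
The limit of the ratio is ∞.

Final answer: ∞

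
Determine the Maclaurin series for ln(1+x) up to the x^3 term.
x^3/3 - x^2/2 + x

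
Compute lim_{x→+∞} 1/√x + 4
Evaluate the dominant behaviour as x → +∞; each term tends to a finite value or vanishes.
Limit = 4.

Final answer: 4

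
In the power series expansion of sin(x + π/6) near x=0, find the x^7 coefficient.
Expand to order 7: sin(x + π/6) = -√(3)·x^7/10080 - x^6/1440 + √(3)·x^5/240 + x^4/48 - √(3)·x^3/12 - x^2/4 + √(3)·x/2 + 1/2 + O(x^8).
The coefficient of x^7 is -√(3)/10080.

Final answer: -√(3)/10080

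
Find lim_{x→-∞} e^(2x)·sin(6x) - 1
Evaluate the dominant behaviour as x → -∞; each term tends to a finite value or vanishes.
Limit = -1.

Final answer: -1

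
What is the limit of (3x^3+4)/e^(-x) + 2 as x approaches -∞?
The quotient is an ∞/∞ indeterminate form as x → -∞.
Compare growth rates of the dominant terms (exponentials ≫ polynomials ≫ logarithms), or apply L'Hôpital's rule; the quotient → 0.
Adding the constant: 0 + 2 = 2. Limit = 2.

Final answer: 2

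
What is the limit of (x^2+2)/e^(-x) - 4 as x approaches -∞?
The quotient is an ∞/∞ indeterminate form as x → -∞.
Compare growth rates of the dominant terms (exponentials ≫ polynomials ≫ logarithms), or apply L'Hôpital's rule; the quotient → 0.
Adding the constant: 0 - 4 = -4. Limit = -4.

Final answer: -4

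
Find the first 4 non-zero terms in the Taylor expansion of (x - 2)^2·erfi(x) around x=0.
-8·x^4/(3·√(π)) + 14·x^3/(3·√(π)) - 8·x^2/√(π) + 8·x/√(π)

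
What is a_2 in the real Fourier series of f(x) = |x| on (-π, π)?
a_2 = (1/π) ∫_{-π}^{π} f(x)·cos(2x) dx.
Evaluate the integral (use parity and integration by parts as needed): a_2 = 0.

Final answer: 0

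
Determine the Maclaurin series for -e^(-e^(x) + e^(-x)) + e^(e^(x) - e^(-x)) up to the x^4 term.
10·x^3/3 + 4·x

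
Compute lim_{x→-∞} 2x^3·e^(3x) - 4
The product is a 0·∞ indeterminate form at x → -∞.
Rewrite the product as 2x^3 / e^(-3x) (an ∞/∞ form) and apply L'Hôpital, or use the standard hierarchy e^(3|x|) ≫ |x^3| as x → -∞.
The indeterminate product → 0, so the limit = -4.

Final answer: -4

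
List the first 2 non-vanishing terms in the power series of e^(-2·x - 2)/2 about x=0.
-x·e^(-2) + e^(-2)/2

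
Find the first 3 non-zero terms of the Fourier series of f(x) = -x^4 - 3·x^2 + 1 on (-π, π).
(-36 + 8·π^2)·cos(x) - 2·π^2·cos(2·x) - π^4/5 - π^2 + 1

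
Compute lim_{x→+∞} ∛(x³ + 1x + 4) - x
This is an ∞ − ∞ indeterminate form.
Multiply by (A² + AB + B²)/(A² + AB + B²) where A = ∛(x³+1x + 4), B = x to use A³ − B³ = (A−B)(A²+AB+B²); the x³ terms cancel, leaving (1x + 4)/(A²+AB+B²) with denominator ~ 3x², so the limit is 0.
Limit = 0.

Final answer: 0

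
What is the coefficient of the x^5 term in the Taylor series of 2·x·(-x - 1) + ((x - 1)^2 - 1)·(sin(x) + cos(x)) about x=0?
Expand to order 5: 2·x·(-x - 1) + ((x - 1)^2 - 1)·(sin(x) + cos(x)) = -x^5/4 - x^4/6 + 2·x^3 - 3·x^2 - 4·x + O(x^6).
The coefficient of x^5 is -1/4.

Final answer: -1/4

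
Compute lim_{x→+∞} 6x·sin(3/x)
As x → +∞: let u = 3/x → 0⁺; then 6·x·sin(3/x) = 6·3·sin(u)/u → 6·3·1 = 18.
Limit = 18.

Final answer: 18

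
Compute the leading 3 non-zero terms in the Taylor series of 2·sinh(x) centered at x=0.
x^5/60 + x^3/3 + 2·x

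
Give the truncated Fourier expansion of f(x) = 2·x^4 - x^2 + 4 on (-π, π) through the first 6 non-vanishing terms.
(100 - 16·π^2)·cos(x) + (-7 + 4·π^2)·cos(2·x) + (44/27 - 16·π^2/9)·cos(3·x) + (-5/8 + π^2)·cos(4·x) + (196/625 - 16·π^2/25)·cos(5·x) - π^2/3 + 4 + 2·π^4/5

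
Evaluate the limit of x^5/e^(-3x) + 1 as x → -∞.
The quotient is an ∞/∞ indeterminate form as x → -∞.
Compare growth rates of the dominant terms (exponentials ≫ polynomials ≫ logarithms), or apply L'Hôpital's rule; the quotient → 0.
Adding the constant: 0 + 1 = 1. Limit = 1.

Final answer: 1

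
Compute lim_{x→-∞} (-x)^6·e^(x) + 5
The product is a 0·∞ indeterminate form at x → -∞.
Rewrite the product as (-x)^6 / e^(-x) (an ∞/∞ form) and apply L'Hôpital, or use the standard hierarchy e^(|x|) ≫ |(-x)^6| as x → -∞.
The indeterminate product → 0, so the limit = 5.

Final answer: 5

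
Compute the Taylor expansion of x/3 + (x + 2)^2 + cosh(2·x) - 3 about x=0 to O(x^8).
4·x^6/45 + 2·x^4/3 + 3·x^2 + 13·x/3 + 2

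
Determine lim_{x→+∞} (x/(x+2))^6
As x → +∞: x/(x+2) = 1/(1 + 2/x) → 1, and the 6th power of a limit-1 base also → 1.
Limit = 1.

Final answer: 1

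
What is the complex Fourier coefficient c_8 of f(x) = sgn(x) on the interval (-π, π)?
Compute the real Fourier coefficients first: a_8 = 0, b_8 = 0.
Then c_8 = (a_8 − i·b_8)/2 = 0.

Final answer: 0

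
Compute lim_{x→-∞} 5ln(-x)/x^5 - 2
The quotient is an ∞/∞ indeterminate form as x → -∞.
Compare growth rates of the dominant terms (exponentials ≫ polynomials ≫ logarithms), or apply L'Hôpital's rule; the quotient → 0.
Adding the constant: 0 - 2 = -2. Limit = -2.

Final answer: -2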